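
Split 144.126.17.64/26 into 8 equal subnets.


New prefix = 26 + 3 = 29
Each subnet has 8 addresses
  144.126.17.64/29
  144.126.17.72/29
  144.126.17.80/29
  144.126.17.88/29
  144.126.17.96/29
  144.126.17.104/29
  144.126.17.112/29
  144.126.17.120/29
Subnets: 144.126.17.64/29, 144.126.17.72/29, 144.126.17.80/29, 144.126.17.88/29, 144.126.17.96/29, 144.126.17.104/29, 144.126.17.112/29, 144.126.17.120/29


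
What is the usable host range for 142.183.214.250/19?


Network: 142.183.192.0
Broadcast: 142.183.223.255
First usable = network + 1
Last usable = broadcast - 1
Range: 142.183.192.1 to 142.183.223.254


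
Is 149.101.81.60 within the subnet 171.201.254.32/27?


Subnet network: 171.201.254.32
Test IP AND mask: 149.101.81.32
No, 149.101.81.60 is not in 171.201.254.32/27


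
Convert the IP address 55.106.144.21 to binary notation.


55 = 00110111
106 = 01101010
144 = 10010000
21 = 00010101
Binary: 00110111.01101010.10010000.00010101


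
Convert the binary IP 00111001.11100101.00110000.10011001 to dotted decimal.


00111001 = 57
11100101 = 229
00110000 = 48
10011001 = 153
IP: 57.229.48.153


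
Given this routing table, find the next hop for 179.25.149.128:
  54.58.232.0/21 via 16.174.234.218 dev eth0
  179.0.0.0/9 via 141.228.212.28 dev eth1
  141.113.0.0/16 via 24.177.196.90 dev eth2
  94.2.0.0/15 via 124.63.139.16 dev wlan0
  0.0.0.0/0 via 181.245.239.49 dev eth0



Longest prefix match for 179.25.149.128:
  /21 54.58.232.0: no
  /9 179.0.0.0: MATCH
  /16 141.113.0.0: no
  /15 94.2.0.0: no
  /0 0.0.0.0: MATCH
Selected: next-hop 141.228.212.28 via eth1 (matched /9)


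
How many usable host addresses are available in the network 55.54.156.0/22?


Host bits = 32 - 22 = 10
Total addresses = 2^10 = 1024
Usable = total - 2 (network and broadcast)
Usable hosts: 1022


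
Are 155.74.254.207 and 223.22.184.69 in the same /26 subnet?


Mask: 255.255.255.192
155.74.254.207 AND mask = 155.74.254.192
223.22.184.69 AND mask = 223.22.184.64
No, different subnets (155.74.254.192 vs 223.22.184.64)


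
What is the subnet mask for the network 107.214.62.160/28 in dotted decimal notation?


/28 means 28 network bits, 4 host bits
Binary: 11111111111111111111111111110000
Mask: 255.255.255.240


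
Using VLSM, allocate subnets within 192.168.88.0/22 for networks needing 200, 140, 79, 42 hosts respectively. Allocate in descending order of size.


200 hosts -> /24 (254 usable): 192.168.88.0/24
140 hosts -> /24 (254 usable): 192.168.89.0/24
79 hosts -> /25 (126 usable): 192.168.90.0/25
42 hosts -> /26 (62 usable): 192.168.90.128/26
Allocation: 192.168.88.0/24 (200 hosts, 254 usable); 192.168.89.0/24 (140 hosts, 254 usable); 192.168.90.0/25 (79 hosts, 126 usable); 192.168.90.128/26 (42 hosts, 62 usable)


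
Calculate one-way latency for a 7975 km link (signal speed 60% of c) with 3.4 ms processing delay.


Speed = 0.6 * 3e5 km/s = 180000 km/s
Propagation delay = 7975 / 180000 = 0.0443 s = 44.3056 ms
Processing delay = 3.4 ms
Total one-way latency = 47.7056 ms


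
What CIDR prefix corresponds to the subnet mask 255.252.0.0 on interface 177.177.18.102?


Binary: 11111111.11111100.00000000.00000000
Count leading 1s
Prefix: /14


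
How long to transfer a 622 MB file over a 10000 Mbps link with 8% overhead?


Effective throughput = 10000 * (1 - 8/100) = 9200 Mbps
File size in Mb = 622 * 8 = 4976 Mb
Time = 4976 / 9200
Time = 0.5409 seconds


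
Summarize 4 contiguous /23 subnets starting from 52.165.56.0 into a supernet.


Original prefix: /23
Number of subnets: 4 = 2^2
New prefix = 23 - 2 = 21
Supernet: 52.165.56.0/21


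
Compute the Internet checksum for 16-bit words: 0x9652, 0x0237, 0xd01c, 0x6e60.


Sum all words (with carry folding):
+ 0x9652 = 0x9652
+ 0x0237 = 0x9889
+ 0xd01c = 0x68a6
+ 0x6e60 = 0xd706
One's complement: ~0xd706
Checksum = 0x28f9


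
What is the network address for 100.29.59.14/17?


IP:   01100100.00011101.00111011.00001110
Mask: 11111111.11111111.10000000.00000000
AND operation:
Net:  01100100.00011101.00000000.00000000
Network: 100.29.0.0/17


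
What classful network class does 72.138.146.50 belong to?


First octet: 72
Binary: 01001000
0xxxxxxx -> Class A (1-126)
Class A, default mask 255.0.0.0 (/8)


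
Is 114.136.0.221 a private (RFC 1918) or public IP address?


RFC 1918 private ranges:
  10.0.0.0/8 (10.0.0.0 - 10.255.255.255)
  172.16.0.0/12 (172.16.0.0 - 172.31.255.255)
  192.168.0.0/16 (192.168.0.0 - 192.168.255.255)
Public (not in any RFC 1918 range)


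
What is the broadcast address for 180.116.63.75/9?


Network: 180.0.0.0/9
Host bits = 23
Set all host bits to 1:
Broadcast: 180.127.255.255


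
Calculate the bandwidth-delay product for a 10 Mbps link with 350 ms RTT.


BDP = bandwidth * RTT
= 10 Mbps * 350 ms
= 10 * 1e6 * 350 / 1000 bits
= 3500000 bits
= 437500 bytes
= 427.2461 KB
BDP = 3500000 bits (437500 bytes)


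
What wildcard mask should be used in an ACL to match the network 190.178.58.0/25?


Subnet mask: 255.255.255.128
Wildcard = 255.255.255.255 - subnet mask
255 - 255 = 0
255 - 255 = 0
255 - 255 = 0
255 - 128 = 127
Wildcard: 0.0.0.127


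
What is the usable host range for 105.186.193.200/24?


Network: 105.186.193.0
Broadcast: 105.186.193.255
First usable = network + 1
Last usable = broadcast - 1
Range: 105.186.193.1 to 105.186.193.254


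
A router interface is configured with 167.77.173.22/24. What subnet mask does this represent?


/24 means 24 network bits, 8 host bits
Binary: 11111111111111111111111100000000
Mask: 255.255.255.0


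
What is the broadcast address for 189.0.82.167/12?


Network: 189.0.0.0/12
Host bits = 20
Set all host bits to 1:
Broadcast: 189.15.255.255


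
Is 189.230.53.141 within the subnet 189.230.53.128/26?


Subnet network: 189.230.53.128
Test IP AND mask: 189.230.53.128
Yes, 189.230.53.141 is in 189.230.53.128/26


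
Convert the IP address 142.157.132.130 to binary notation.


142 = 10001110
157 = 10011101
132 = 10000100
130 = 10000010
Binary: 10001110.10011101.10000100.10000010


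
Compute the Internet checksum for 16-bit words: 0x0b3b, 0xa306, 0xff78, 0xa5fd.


Sum all words (with carry folding):
+ 0x0b3b = 0x0b3b
+ 0xa306 = 0xae41
+ 0xff78 = 0xadba
+ 0xa5fd = 0x53b8
One's complement: ~0x53b8
Checksum = 0xac47


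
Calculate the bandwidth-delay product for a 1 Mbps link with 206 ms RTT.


BDP = bandwidth * RTT
= 1 Mbps * 206 ms
= 1 * 1e6 * 206 / 1000 bits
= 206000 bits
= 25750 bytes
= 25.1465 KB
BDP = 206000 bits (25750 bytes)


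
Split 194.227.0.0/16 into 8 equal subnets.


New prefix = 16 + 3 = 19
Each subnet has 8192 addresses
  194.227.0.0/19
  194.227.32.0/19
  194.227.64.0/19
  194.227.96.0/19
  194.227.128.0/19
  194.227.160.0/19
  194.227.192.0/19
  194.227.224.0/19
Subnets: 194.227.0.0/19, 194.227.32.0/19, 194.227.64.0/19, 194.227.96.0/19, 194.227.128.0/19, 194.227.160.0/19, 194.227.192.0/19, 194.227.224.0/19


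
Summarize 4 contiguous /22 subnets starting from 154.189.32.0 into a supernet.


Original prefix: /22
Number of subnets: 4 = 2^2
New prefix = 22 - 2 = 20
Supernet: 154.189.32.0/20


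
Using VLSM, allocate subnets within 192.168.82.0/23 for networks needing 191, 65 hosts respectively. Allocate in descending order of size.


191 hosts -> /24 (254 usable): 192.168.82.0/24
65 hosts -> /25 (126 usable): 192.168.83.0/25
Allocation: 192.168.82.0/24 (191 hosts, 254 usable); 192.168.83.0/25 (65 hosts, 126 usable)


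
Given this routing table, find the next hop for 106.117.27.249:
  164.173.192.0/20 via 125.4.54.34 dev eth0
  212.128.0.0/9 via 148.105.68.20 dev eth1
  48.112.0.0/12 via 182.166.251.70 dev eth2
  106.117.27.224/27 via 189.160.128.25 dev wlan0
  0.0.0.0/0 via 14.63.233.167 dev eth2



Longest prefix match for 106.117.27.249:
  /20 164.173.192.0: no
  /9 212.128.0.0: no
  /12 48.112.0.0: no
  /27 106.117.27.224: MATCH
  /0 0.0.0.0: MATCH
Selected: next-hop 189.160.128.25 via wlan0 (matched /27)


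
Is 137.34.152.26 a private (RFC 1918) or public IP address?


RFC 1918 private ranges:
  10.0.0.0/8 (10.0.0.0 - 10.255.255.255)
  172.16.0.0/12 (172.16.0.0 - 172.31.255.255)
  192.168.0.0/16 (192.168.0.0 - 192.168.255.255)
Public (not in any RFC 1918 range)


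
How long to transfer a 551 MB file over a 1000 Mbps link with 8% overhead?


Effective throughput = 1000 * (1 - 8/100) = 920 Mbps
File size in Mb = 551 * 8 = 4408 Mb
Time = 4408 / 920
Time = 4.7913 seconds


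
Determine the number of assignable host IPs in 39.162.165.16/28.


Host bits = 32 - 28 = 4
Total addresses = 2^4 = 16
Usable = total - 2 (network and broadcast)
Usable hosts: 14


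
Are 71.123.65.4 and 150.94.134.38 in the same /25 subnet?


Mask: 255.255.255.128
71.123.65.4 AND mask = 71.123.65.0
150.94.134.38 AND mask = 150.94.134.0
No, different subnets (71.123.65.0 vs 150.94.134.0)


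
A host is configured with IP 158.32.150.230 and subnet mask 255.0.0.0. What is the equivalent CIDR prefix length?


Binary: 11111111.00000000.00000000.00000000
Count leading 1s
Prefix: /8


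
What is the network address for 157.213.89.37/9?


IP:   10011101.11010101.01011001.00100101
Mask: 11111111.10000000.00000000.00000000
AND operation:
Net:  10011101.10000000.00000000.00000000
Network: 157.128.0.0/9


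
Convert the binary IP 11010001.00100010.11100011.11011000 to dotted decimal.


11010001 = 209
00100010 = 34
11100011 = 227
11011000 = 216
IP: 209.34.227.216


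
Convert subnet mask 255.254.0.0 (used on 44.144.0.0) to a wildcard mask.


Subnet mask: 255.254.0.0
Wildcard = 255.255.255.255 - subnet mask
255 - 255 = 0
255 - 254 = 1
255 - 0 = 255
255 - 0 = 255
Wildcard: 0.1.255.255


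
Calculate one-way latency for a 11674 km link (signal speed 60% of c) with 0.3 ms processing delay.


Speed = 0.6 * 3e5 km/s = 180000 km/s
Propagation delay = 11674 / 180000 = 0.0649 s = 64.8556 ms
Processing delay = 0.3 ms
Total one-way latency = 65.1556 ms


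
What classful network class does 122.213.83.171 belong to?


First octet: 122
Binary: 01111010
0xxxxxxx -> Class A (1-126)
Class A, default mask 255.0.0.0 (/8)


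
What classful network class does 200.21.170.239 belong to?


First octet: 200
Binary: 11001000
110xxxxx -> Class C (192-223)
Class C, default mask 255.255.255.0 (/24)


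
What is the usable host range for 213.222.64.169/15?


Network: 213.222.0.0
Broadcast: 213.223.255.255
First usable = network + 1
Last usable = broadcast - 1
Range: 213.222.0.1 to 213.223.255.254


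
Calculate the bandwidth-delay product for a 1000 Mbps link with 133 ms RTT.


BDP = bandwidth * RTT
= 1000 Mbps * 133 ms
= 1000 * 1e6 * 133 / 1000 bits
= 133000000 bits
= 16625000 bytes
= 16235.3516 KB
BDP = 133000000 bits (16625000 bytes)


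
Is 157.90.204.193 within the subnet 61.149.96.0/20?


Subnet network: 61.149.96.0
Test IP AND mask: 157.90.192.0
No, 157.90.204.193 is not in 61.149.96.0/20


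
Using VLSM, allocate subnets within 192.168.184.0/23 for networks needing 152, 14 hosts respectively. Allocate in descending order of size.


152 hosts -> /24 (254 usable): 192.168.184.0/24
14 hosts -> /28 (14 usable): 192.168.185.0/28
Allocation: 192.168.184.0/24 (152 hosts, 254 usable); 192.168.185.0/28 (14 hosts, 14 usable)


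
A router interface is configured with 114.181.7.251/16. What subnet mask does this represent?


/16 means 16 network bits, 16 host bits
Binary: 11111111111111110000000000000000
Mask: 255.255.0.0


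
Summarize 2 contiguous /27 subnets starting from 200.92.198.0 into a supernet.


Original prefix: /27
Number of subnets: 2 = 2^1
New prefix = 27 - 1 = 26
Supernet: 200.92.198.0/26


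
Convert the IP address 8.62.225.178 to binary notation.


8 = 00001000
62 = 00111110
225 = 11100001
178 = 10110010
Binary: 00001000.00111110.11100001.10110010


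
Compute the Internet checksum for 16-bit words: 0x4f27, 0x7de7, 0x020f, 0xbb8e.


Sum all words (with carry folding):
+ 0x4f27 = 0x4f27
+ 0x7de7 = 0xcd0e
+ 0x020f = 0xcf1d
+ 0xbb8e = 0x8aac
One's complement: ~0x8aac
Checksum = 0x7553


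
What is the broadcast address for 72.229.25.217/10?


Network: 72.192.0.0/10
Host bits = 22
Set all host bits to 1:
Broadcast: 72.255.255.255


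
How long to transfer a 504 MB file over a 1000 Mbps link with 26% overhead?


Effective throughput = 1000 * (1 - 26/100) = 740 Mbps
File size in Mb = 504 * 8 = 4032 Mb
Time = 4032 / 740
Time = 5.4486 seconds


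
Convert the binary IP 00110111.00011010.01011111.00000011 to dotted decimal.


00110111 = 55
00011010 = 26
01011111 = 95
00000011 = 3
IP: 55.26.95.3


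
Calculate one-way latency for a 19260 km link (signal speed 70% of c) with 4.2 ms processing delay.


Speed = 0.7 * 3e5 km/s = 210000 km/s
Propagation delay = 19260 / 210000 = 0.0917 s = 91.7143 ms
Processing delay = 4.2 ms
Total one-way latency = 95.9143 ms


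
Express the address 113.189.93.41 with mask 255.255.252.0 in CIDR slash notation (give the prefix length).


Binary: 11111111.11111111.11111100.00000000
Count leading 1s
Prefix: /22


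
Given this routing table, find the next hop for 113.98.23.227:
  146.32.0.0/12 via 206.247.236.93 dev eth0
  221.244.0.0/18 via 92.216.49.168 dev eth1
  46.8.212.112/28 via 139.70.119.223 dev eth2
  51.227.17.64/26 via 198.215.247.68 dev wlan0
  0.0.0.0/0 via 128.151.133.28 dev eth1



Longest prefix match for 113.98.23.227:
  /12 146.32.0.0: no
  /18 221.244.0.0: no
  /28 46.8.212.112: no
  /26 51.227.17.64: no
  /0 0.0.0.0: MATCH
Selected: next-hop 128.151.133.28 via eth1 (matched /0)


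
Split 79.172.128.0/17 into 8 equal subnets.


New prefix = 17 + 3 = 20
Each subnet has 4096 addresses
  79.172.128.0/20
  79.172.144.0/20
  79.172.160.0/20
  79.172.176.0/20
  79.172.192.0/20
  79.172.208.0/20
  79.172.224.0/20
  79.172.240.0/20
Subnets: 79.172.128.0/20, 79.172.144.0/20, 79.172.160.0/20, 79.172.176.0/20, 79.172.192.0/20, 79.172.208.0/20, 79.172.224.0/20, 79.172.240.0/20


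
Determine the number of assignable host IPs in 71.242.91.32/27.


Host bits = 32 - 27 = 5
Total addresses = 2^5 = 32
Usable = total - 2 (network and broadcast)
Usable hosts: 30


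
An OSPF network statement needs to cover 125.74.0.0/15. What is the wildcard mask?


Subnet mask: 255.254.0.0
Wildcard = 255.255.255.255 - subnet mask
255 - 255 = 0
255 - 254 = 1
255 - 0 = 255
255 - 0 = 255
Wildcard: 0.1.255.255


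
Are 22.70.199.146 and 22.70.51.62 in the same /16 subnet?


Mask: 255.255.0.0
22.70.199.146 AND mask = 22.70.0.0
22.70.51.62 AND mask = 22.70.0.0
Yes, same subnet (22.70.0.0)


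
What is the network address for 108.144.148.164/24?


IP:   01101100.10010000.10010100.10100100
Mask: 11111111.11111111.11111111.00000000
AND operation:
Net:  01101100.10010000.10010100.00000000
Network: 108.144.148.0/24


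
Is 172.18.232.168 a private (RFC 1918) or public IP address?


RFC 1918 private ranges:
  10.0.0.0/8 (10.0.0.0 - 10.255.255.255)
  172.16.0.0/12 (172.16.0.0 - 172.31.255.255)
  192.168.0.0/16 (192.168.0.0 - 192.168.255.255)
Private (in 172.16.0.0/12)


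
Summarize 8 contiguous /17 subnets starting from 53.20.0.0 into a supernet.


Original prefix: /17
Number of subnets: 8 = 2^3
New prefix = 17 - 3 = 14
Supernet: 53.20.0.0/14


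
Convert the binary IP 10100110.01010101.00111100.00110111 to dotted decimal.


10100110 = 166
01010101 = 85
00111100 = 60
00110111 = 55
IP: 166.85.60.55


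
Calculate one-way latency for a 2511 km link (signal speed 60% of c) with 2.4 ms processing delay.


Speed = 0.6 * 3e5 km/s = 180000 km/s
Propagation delay = 2511 / 180000 = 0.014 s = 13.95 ms
Processing delay = 2.4 ms
Total one-way latency = 16.35 ms


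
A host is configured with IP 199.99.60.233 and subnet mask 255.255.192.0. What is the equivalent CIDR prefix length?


Binary: 11111111.11111111.11000000.00000000
Count leading 1s
Prefix: /18


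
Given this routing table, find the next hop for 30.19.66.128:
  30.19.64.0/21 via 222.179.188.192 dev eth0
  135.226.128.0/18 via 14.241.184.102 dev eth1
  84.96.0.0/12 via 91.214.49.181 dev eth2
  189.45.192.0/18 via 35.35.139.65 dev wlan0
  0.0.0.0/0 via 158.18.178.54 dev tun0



Longest prefix match for 30.19.66.128:
  /21 30.19.64.0: MATCH
  /18 135.226.128.0: no
  /12 84.96.0.0: no
  /18 189.45.192.0: no
  /0 0.0.0.0: MATCH
Selected: next-hop 222.179.188.192 via eth0 (matched /21)


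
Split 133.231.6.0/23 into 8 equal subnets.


New prefix = 23 + 3 = 26
Each subnet has 64 addresses
  133.231.6.0/26
  133.231.6.64/26
  133.231.6.128/26
  133.231.6.192/26
  133.231.7.0/26
  133.231.7.64/26
  133.231.7.128/26
  133.231.7.192/26
Subnets: 133.231.6.0/26, 133.231.6.64/26, 133.231.6.128/26, 133.231.6.192/26, 133.231.7.0/26, 133.231.7.64/26, 133.231.7.128/26, 133.231.7.192/26


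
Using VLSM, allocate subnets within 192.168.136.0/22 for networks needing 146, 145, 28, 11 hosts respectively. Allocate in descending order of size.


146 hosts -> /24 (254 usable): 192.168.136.0/24
145 hosts -> /24 (254 usable): 192.168.137.0/24
28 hosts -> /27 (30 usable): 192.168.138.0/27
11 hosts -> /28 (14 usable): 192.168.138.32/28
Allocation: 192.168.136.0/24 (146 hosts, 254 usable); 192.168.137.0/24 (145 hosts, 254 usable); 192.168.138.0/27 (28 hosts, 30 usable); 192.168.138.32/28 (11 hosts, 14 usable)


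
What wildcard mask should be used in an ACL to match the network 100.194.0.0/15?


Subnet mask: 255.254.0.0
Wildcard = 255.255.255.255 - subnet mask
255 - 255 = 0
255 - 254 = 1
255 - 0 = 255
255 - 0 = 255
Wildcard: 0.1.255.255


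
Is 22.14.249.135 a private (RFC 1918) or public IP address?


RFC 1918 private ranges:
  10.0.0.0/8 (10.0.0.0 - 10.255.255.255)
  172.16.0.0/12 (172.16.0.0 - 172.31.255.255)
  192.168.0.0/16 (192.168.0.0 - 192.168.255.255)
Public (not in any RFC 1918 range)


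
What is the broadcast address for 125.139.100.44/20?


Network: 125.139.96.0/20
Host bits = 12
Set all host bits to 1:
Broadcast: 125.139.111.255


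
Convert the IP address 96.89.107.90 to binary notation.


96 = 01100000
89 = 01011001
107 = 01101011
90 = 01011010
Binary: 01100000.01011001.01101011.01011010


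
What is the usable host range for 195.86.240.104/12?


Network: 195.80.0.0
Broadcast: 195.95.255.255
First usable = network + 1
Last usable = broadcast - 1
Range: 195.80.0.1 to 195.95.255.254


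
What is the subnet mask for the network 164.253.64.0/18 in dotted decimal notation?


/18 means 18 network bits, 14 host bits
Binary: 11111111111111111100000000000000
Mask: 255.255.192.0


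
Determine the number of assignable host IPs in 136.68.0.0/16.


Host bits = 32 - 16 = 16
Total addresses = 2^16 = 65536
Usable = total - 2 (network and broadcast)
Usable hosts: 65534


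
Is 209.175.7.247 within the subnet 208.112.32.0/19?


Subnet network: 208.112.32.0
Test IP AND mask: 209.175.0.0
No, 209.175.7.247 is not in 208.112.32.0/19


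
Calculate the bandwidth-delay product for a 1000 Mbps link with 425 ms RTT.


BDP = bandwidth * RTT
= 1000 Mbps * 425 ms
= 1000 * 1e6 * 425 / 1000 bits
= 425000000 bits
= 53125000 bytes
= 51879.8828 KB
BDP = 425000000 bits (53125000 bytes)


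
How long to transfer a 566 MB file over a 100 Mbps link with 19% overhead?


Effective throughput = 100 * (1 - 19/100) = 81 Mbps
File size in Mb = 566 * 8 = 4528 Mb
Time = 4528 / 81
Time = 55.9012 seconds


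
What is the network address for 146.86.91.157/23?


IP:   10010010.01010110.01011011.10011101
Mask: 11111111.11111111.11111110.00000000
AND operation:
Net:  10010010.01010110.01011010.00000000
Network: 146.86.90.0/23


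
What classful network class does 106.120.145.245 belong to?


First octet: 106
Binary: 01101010
0xxxxxxx -> Class A (1-126)
Class A, default mask 255.0.0.0 (/8)


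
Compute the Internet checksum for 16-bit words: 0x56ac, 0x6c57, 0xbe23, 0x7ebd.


Sum all words (with carry folding):
+ 0x56ac = 0x56ac
+ 0x6c57 = 0xc303
+ 0xbe23 = 0x8127
+ 0x7ebd = 0xffe4
One's complement: ~0xffe4
Checksum = 0x001b


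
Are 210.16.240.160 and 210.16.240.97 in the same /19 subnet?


Mask: 255.255.224.0
210.16.240.160 AND mask = 210.16.224.0
210.16.240.97 AND mask = 210.16.224.0
Yes, same subnet (210.16.224.0)


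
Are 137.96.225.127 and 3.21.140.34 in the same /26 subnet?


Mask: 255.255.255.192
137.96.225.127 AND mask = 137.96.225.64
3.21.140.34 AND mask = 3.21.140.0
No, different subnets (137.96.225.64 vs 3.21.140.0)


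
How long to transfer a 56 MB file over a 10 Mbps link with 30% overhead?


Effective throughput = 10 * (1 - 30/100) = 7 Mbps
File size in Mb = 56 * 8 = 448 Mb
Time = 448 / 7
Time = 64 seconds


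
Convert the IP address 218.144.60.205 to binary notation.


218 = 11011010
144 = 10010000
60 = 00111100
205 = 11001101
Binary: 11011010.10010000.00111100.11001101


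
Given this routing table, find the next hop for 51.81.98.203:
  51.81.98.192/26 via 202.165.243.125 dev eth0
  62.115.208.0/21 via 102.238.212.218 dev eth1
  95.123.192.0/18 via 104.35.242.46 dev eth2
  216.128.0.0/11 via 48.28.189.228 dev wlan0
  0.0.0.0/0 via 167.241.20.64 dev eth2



Longest prefix match for 51.81.98.203:
  /26 51.81.98.192: MATCH
  /21 62.115.208.0: no
  /18 95.123.192.0: no
  /11 216.128.0.0: no
  /0 0.0.0.0: MATCH
Selected: next-hop 202.165.243.125 via eth0 (matched /26)


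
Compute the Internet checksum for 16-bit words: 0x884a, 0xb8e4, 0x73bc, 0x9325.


Sum all words (with carry folding):
+ 0x884a = 0x884a
+ 0xb8e4 = 0x412f
+ 0x73bc = 0xb4eb
+ 0x9325 = 0x4811
One's complement: ~0x4811
Checksum = 0xb7ee


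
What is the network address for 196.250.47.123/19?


IP:   11000100.11111010.00101111.01111011
Mask: 11111111.11111111.11100000.00000000
AND operation:
Net:  11000100.11111010.00100000.00000000
Network: 196.250.32.0/19


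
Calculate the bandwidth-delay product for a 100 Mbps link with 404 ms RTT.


BDP = bandwidth * RTT
= 100 Mbps * 404 ms
= 100 * 1e6 * 404 / 1000 bits
= 40400000 bits
= 5050000 bytes
= 4931.6406 KB
BDP = 40400000 bits (5050000 bytes)


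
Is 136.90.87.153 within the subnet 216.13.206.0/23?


Subnet network: 216.13.206.0
Test IP AND mask: 136.90.86.0
No, 136.90.87.153 is not in 216.13.206.0/23


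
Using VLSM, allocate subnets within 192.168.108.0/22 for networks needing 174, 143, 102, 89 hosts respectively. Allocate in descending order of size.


174 hosts -> /24 (254 usable): 192.168.108.0/24
143 hosts -> /24 (254 usable): 192.168.109.0/24
102 hosts -> /25 (126 usable): 192.168.110.0/25
89 hosts -> /25 (126 usable): 192.168.110.128/25
Allocation: 192.168.108.0/24 (174 hosts, 254 usable); 192.168.109.0/24 (143 hosts, 254 usable); 192.168.110.0/25 (102 hosts, 126 usable); 192.168.110.128/25 (89 hosts, 126 usable)


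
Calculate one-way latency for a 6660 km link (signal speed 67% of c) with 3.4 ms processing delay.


Speed = 0.67 * 3e5 km/s = 201000 km/s
Propagation delay = 6660 / 201000 = 0.0331 s = 33.1343 ms
Processing delay = 3.4 ms
Total one-way latency = 36.5343 ms


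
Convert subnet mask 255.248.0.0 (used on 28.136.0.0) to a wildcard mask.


Subnet mask: 255.248.0.0
Wildcard = 255.255.255.255 - subnet mask
255 - 255 = 0
255 - 248 = 7
255 - 0 = 255
255 - 0 = 255
Wildcard: 0.7.255.255


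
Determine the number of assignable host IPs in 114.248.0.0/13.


Host bits = 32 - 13 = 19
Total addresses = 2^19 = 524288
Usable = total - 2 (network and broadcast)
Usable hosts: 524286


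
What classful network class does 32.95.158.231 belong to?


First octet: 32
Binary: 00100000
0xxxxxxx -> Class A (1-126)
Class A, default mask 255.0.0.0 (/8)


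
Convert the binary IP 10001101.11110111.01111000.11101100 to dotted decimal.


10001101 = 141
11110111 = 247
01111000 = 120
11101100 = 236
IP: 141.247.120.236


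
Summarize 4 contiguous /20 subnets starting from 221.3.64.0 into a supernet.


Original prefix: /20
Number of subnets: 4 = 2^2
New prefix = 20 - 2 = 18
Supernet: 221.3.64.0/18


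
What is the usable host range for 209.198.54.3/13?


Network: 209.192.0.0
Broadcast: 209.199.255.255
First usable = network + 1
Last usable = broadcast - 1
Range: 209.192.0.1 to 209.199.255.254


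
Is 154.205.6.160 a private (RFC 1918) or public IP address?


RFC 1918 private ranges:
  10.0.0.0/8 (10.0.0.0 - 10.255.255.255)
  172.16.0.0/12 (172.16.0.0 - 172.31.255.255)
  192.168.0.0/16 (192.168.0.0 - 192.168.255.255)
Public (not in any RFC 1918 range)


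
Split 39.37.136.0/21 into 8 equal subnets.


New prefix = 21 + 3 = 24
Each subnet has 256 addresses
  39.37.136.0/24
  39.37.137.0/24
  39.37.138.0/24
  39.37.139.0/24
  39.37.140.0/24
  39.37.141.0/24
  39.37.142.0/24
  39.37.143.0/24
Subnets: 39.37.136.0/24, 39.37.137.0/24, 39.37.138.0/24, 39.37.139.0/24, 39.37.140.0/24, 39.37.141.0/24, 39.37.142.0/24, 39.37.143.0/24


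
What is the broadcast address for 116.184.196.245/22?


Network: 116.184.196.0/22
Host bits = 10
Set all host bits to 1:
Broadcast: 116.184.199.255


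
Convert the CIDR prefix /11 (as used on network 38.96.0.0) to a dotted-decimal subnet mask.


/11 means 11 network bits, 21 host bits
Binary: 11111111111000000000000000000000
Mask: 255.224.0.0


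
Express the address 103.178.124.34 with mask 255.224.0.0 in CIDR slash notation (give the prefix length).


Binary: 11111111.11100000.00000000.00000000
Count leading 1s
Prefix: /11


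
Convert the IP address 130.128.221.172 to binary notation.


130 = 10000010
128 = 10000000
221 = 11011101
172 = 10101100
Binary: 10000010.10000000.11011101.10101100


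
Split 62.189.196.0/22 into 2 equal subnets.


New prefix = 22 + 1 = 23
Each subnet has 512 addresses
  62.189.196.0/23
  62.189.198.0/23
Subnets: 62.189.196.0/23, 62.189.198.0/23


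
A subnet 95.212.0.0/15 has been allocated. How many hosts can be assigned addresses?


Host bits = 32 - 15 = 17
Total addresses = 2^17 = 131072
Usable = total - 2 (network and broadcast)
Usable hosts: 131070


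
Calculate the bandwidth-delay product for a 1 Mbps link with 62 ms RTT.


BDP = bandwidth * RTT
= 1 Mbps * 62 ms
= 1 * 1e6 * 62 / 1000 bits
= 62000 bits
= 7750 bytes
= 7.5684 KB
BDP = 62000 bits (7750 bytes)


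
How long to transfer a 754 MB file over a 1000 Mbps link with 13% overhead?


Effective throughput = 1000 * (1 - 13/100) = 870 Mbps
File size in Mb = 754 * 8 = 6032 Mb
Time = 6032 / 870
Time = 6.9333 seconds


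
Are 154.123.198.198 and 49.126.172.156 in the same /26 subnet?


Mask: 255.255.255.192
154.123.198.198 AND mask = 154.123.198.192
49.126.172.156 AND mask = 49.126.172.128
No, different subnets (154.123.198.192 vs 49.126.172.128)


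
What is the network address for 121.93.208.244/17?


IP:   01111001.01011101.11010000.11110100
Mask: 11111111.11111111.10000000.00000000
AND operation:
Net:  01111001.01011101.10000000.00000000
Network: 121.93.128.0/17


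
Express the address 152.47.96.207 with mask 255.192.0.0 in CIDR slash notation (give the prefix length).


Binary: 11111111.11000000.00000000.00000000
Count leading 1s
Prefix: /10


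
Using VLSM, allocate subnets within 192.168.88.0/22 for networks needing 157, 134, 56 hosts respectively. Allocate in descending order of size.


157 hosts -> /24 (254 usable): 192.168.88.0/24
134 hosts -> /24 (254 usable): 192.168.89.0/24
56 hosts -> /26 (62 usable): 192.168.90.0/26
Allocation: 192.168.88.0/24 (157 hosts, 254 usable); 192.168.89.0/24 (134 hosts, 254 usable); 192.168.90.0/26 (56 hosts, 62 usable)


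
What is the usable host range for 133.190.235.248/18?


Network: 133.190.192.0
Broadcast: 133.190.255.255
First usable = network + 1
Last usable = broadcast - 1
Range: 133.190.192.1 to 133.190.255.254


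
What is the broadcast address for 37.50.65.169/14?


Network: 37.48.0.0/14
Host bits = 18
Set all host bits to 1:
Broadcast: 37.51.255.255


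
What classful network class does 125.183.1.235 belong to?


First octet: 125
Binary: 01111101
0xxxxxxx -> Class A (1-126)
Class A, default mask 255.0.0.0 (/8)


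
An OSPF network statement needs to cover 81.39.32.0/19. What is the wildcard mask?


Subnet mask: 255.255.224.0
Wildcard = 255.255.255.255 - subnet mask
255 - 255 = 0
255 - 255 = 0
255 - 224 = 31
255 - 0 = 255
Wildcard: 0.0.31.255


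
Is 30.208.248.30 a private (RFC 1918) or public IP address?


RFC 1918 private ranges:
  10.0.0.0/8 (10.0.0.0 - 10.255.255.255)
  172.16.0.0/12 (172.16.0.0 - 172.31.255.255)
  192.168.0.0/16 (192.168.0.0 - 192.168.255.255)
Public (not in any RFC 1918 range)


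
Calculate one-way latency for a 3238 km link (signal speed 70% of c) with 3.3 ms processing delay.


Speed = 0.7 * 3e5 km/s = 210000 km/s
Propagation delay = 3238 / 210000 = 0.0154 s = 15.419 ms
Processing delay = 3.3 ms
Total one-way latency = 18.719 ms


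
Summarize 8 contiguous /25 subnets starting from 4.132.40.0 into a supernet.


Original prefix: /25
Number of subnets: 8 = 2^3
New prefix = 25 - 3 = 22
Supernet: 4.132.40.0/22


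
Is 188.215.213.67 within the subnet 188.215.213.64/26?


Subnet network: 188.215.213.64
Test IP AND mask: 188.215.213.64
Yes, 188.215.213.67 is in 188.215.213.64/26


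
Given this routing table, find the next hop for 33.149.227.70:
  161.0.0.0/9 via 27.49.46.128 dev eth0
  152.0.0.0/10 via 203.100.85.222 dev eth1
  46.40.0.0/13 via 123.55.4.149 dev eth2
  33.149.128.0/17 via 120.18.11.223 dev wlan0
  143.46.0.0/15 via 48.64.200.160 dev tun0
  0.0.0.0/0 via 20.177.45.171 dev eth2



Longest prefix match for 33.149.227.70:
  /9 161.0.0.0: no
  /10 152.0.0.0: no
  /13 46.40.0.0: no
  /17 33.149.128.0: MATCH
  /15 143.46.0.0: no
  /0 0.0.0.0: MATCH
Selected: next-hop 120.18.11.223 via wlan0 (matched /17)


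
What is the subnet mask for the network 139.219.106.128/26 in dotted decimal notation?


/26 means 26 network bits, 6 host bits
Binary: 11111111111111111111111111000000
Mask: 255.255.255.192


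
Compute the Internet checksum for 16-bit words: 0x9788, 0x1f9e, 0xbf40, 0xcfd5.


Sum all words (with carry folding):
+ 0x9788 = 0x9788
+ 0x1f9e = 0xb726
+ 0xbf40 = 0x7667
+ 0xcfd5 = 0x463d
One's complement: ~0x463d
Checksum = 0xb9c2


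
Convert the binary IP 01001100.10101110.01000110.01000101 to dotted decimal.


01001100 = 76
10101110 = 174
01000110 = 70
01000101 = 69
IP: 76.174.70.69


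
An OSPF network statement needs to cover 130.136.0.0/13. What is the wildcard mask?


Subnet mask: 255.248.0.0
Wildcard = 255.255.255.255 - subnet mask
255 - 255 = 0
255 - 248 = 7
255 - 0 = 255
255 - 0 = 255
Wildcard: 0.7.255.255


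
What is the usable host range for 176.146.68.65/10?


Network: 176.128.0.0
Broadcast: 176.191.255.255
First usable = network + 1
Last usable = broadcast - 1
Range: 176.128.0.1 to 176.191.255.254


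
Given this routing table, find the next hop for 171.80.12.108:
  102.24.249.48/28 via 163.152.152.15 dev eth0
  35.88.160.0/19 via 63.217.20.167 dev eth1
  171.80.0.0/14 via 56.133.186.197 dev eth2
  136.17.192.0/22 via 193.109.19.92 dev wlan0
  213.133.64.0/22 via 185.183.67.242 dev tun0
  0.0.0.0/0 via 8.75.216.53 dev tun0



Longest prefix match for 171.80.12.108:
  /28 102.24.249.48: no
  /19 35.88.160.0: no
  /14 171.80.0.0: MATCH
  /22 136.17.192.0: no
  /22 213.133.64.0: no
  /0 0.0.0.0: MATCH
Selected: next-hop 56.133.186.197 via eth2 (matched /14)


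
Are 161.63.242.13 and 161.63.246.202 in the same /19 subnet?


Mask: 255.255.224.0
161.63.242.13 AND mask = 161.63.224.0
161.63.246.202 AND mask = 161.63.224.0
Yes, same subnet (161.63.224.0)


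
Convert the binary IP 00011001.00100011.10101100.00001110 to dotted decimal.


00011001 = 25
00100011 = 35
10101100 = 172
00001110 = 14
IP: 25.35.172.14


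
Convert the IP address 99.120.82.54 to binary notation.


99 = 01100011
120 = 01111000
82 = 01010010
54 = 00110110
Binary: 01100011.01111000.01010010.00110110


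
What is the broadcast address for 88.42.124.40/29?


Network: 88.42.124.40/29
Host bits = 3
Set all host bits to 1:
Broadcast: 88.42.124.47


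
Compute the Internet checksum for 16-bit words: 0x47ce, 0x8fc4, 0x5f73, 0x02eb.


Sum all words (with carry folding):
+ 0x47ce = 0x47ce
+ 0x8fc4 = 0xd792
+ 0x5f73 = 0x3706
+ 0x02eb = 0x39f1
One's complement: ~0x39f1
Checksum = 0xc60e


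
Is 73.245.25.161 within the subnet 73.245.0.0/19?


Subnet network: 73.245.0.0
Test IP AND mask: 73.245.0.0
Yes, 73.245.25.161 is in 73.245.0.0/19


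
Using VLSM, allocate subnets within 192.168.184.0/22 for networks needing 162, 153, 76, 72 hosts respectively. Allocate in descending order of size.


162 hosts -> /24 (254 usable): 192.168.184.0/24
153 hosts -> /24 (254 usable): 192.168.185.0/24
76 hosts -> /25 (126 usable): 192.168.186.0/25
72 hosts -> /25 (126 usable): 192.168.186.128/25
Allocation: 192.168.184.0/24 (162 hosts, 254 usable); 192.168.185.0/24 (153 hosts, 254 usable); 192.168.186.0/25 (76 hosts, 126 usable); 192.168.186.128/25 (72 hosts, 126 usable)


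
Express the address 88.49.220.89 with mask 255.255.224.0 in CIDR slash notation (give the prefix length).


Binary: 11111111.11111111.11100000.00000000
Count leading 1s
Prefix: /19


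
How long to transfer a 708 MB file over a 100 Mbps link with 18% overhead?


Effective throughput = 100 * (1 - 18/100) = 82 Mbps
File size in Mb = 708 * 8 = 5664 Mb
Time = 5664 / 82
Time = 69.0732 seconds


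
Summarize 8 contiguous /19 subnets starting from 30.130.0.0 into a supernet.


Original prefix: /19
Number of subnets: 8 = 2^3
New prefix = 19 - 3 = 16
Supernet: 30.130.0.0/16


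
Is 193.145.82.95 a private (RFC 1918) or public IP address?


RFC 1918 private ranges:
  10.0.0.0/8 (10.0.0.0 - 10.255.255.255)
  172.16.0.0/12 (172.16.0.0 - 172.31.255.255)
  192.168.0.0/16 (192.168.0.0 - 192.168.255.255)
Public (not in any RFC 1918 range)


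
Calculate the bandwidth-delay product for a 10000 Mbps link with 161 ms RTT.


BDP = bandwidth * RTT
= 10000 Mbps * 161 ms
= 10000 * 1e6 * 161 / 1000 bits
= 1610000000 bits
= 201250000 bytes
= 196533.2031 KB
BDP = 1610000000 bits (201250000 bytes)


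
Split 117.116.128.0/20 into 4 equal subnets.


New prefix = 20 + 2 = 22
Each subnet has 1024 addresses
  117.116.128.0/22
  117.116.132.0/22
  117.116.136.0/22
  117.116.140.0/22
Subnets: 117.116.128.0/22, 117.116.132.0/22, 117.116.136.0/22, 117.116.140.0/22


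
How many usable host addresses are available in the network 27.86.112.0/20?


Host bits = 32 - 20 = 12
Total addresses = 2^12 = 4096
Usable = total - 2 (network and broadcast)
Usable hosts: 4094


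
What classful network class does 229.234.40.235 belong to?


First octet: 229
Binary: 11100101
1110xxxx -> Class D (224-239)
Class D (multicast), default mask N/A


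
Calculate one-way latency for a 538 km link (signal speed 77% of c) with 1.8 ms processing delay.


Speed = 0.77 * 3e5 km/s = 231000 km/s
Propagation delay = 538 / 231000 = 0.0023 s = 2.329 ms
Processing delay = 1.8 ms
Total one-way latency = 4.129 ms


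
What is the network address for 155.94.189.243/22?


IP:   10011011.01011110.10111101.11110011
Mask: 11111111.11111111.11111100.00000000
AND operation:
Net:  10011011.01011110.10111100.00000000
Network: 155.94.188.0/22


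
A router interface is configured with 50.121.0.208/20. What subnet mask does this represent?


/20 means 20 network bits, 12 host bits
Binary: 11111111111111111111000000000000
Mask: 255.255.240.0


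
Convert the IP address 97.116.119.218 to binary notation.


97 = 01100001
116 = 01110100
119 = 01110111
218 = 11011010
Binary: 01100001.01110100.01110111.11011010


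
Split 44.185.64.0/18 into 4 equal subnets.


New prefix = 18 + 2 = 20
Each subnet has 4096 addresses
  44.185.64.0/20
  44.185.80.0/20
  44.185.96.0/20
  44.185.112.0/20
Subnets: 44.185.64.0/20, 44.185.80.0/20, 44.185.96.0/20, 44.185.112.0/20


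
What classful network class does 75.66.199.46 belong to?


First octet: 75
Binary: 01001011
0xxxxxxx -> Class A (1-126)
Class A, default mask 255.0.0.0 (/8)


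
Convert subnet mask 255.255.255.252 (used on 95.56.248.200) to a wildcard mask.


Subnet mask: 255.255.255.252
Wildcard = 255.255.255.255 - subnet mask
255 - 255 = 0
255 - 255 = 0
255 - 255 = 0
255 - 252 = 3
Wildcard: 0.0.0.3


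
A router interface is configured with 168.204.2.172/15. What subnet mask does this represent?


/15 means 15 network bits, 17 host bits
Binary: 11111111111111100000000000000000
Mask: 255.254.0.0


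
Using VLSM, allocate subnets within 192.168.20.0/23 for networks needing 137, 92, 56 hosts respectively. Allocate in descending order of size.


137 hosts -> /24 (254 usable): 192.168.20.0/24
92 hosts -> /25 (126 usable): 192.168.21.0/25
56 hosts -> /26 (62 usable): 192.168.21.128/26
Allocation: 192.168.20.0/24 (137 hosts, 254 usable); 192.168.21.0/25 (92 hosts, 126 usable); 192.168.21.128/26 (56 hosts, 62 usable)


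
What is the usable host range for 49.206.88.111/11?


Network: 49.192.0.0
Broadcast: 49.223.255.255
First usable = network + 1
Last usable = broadcast - 1
Range: 49.192.0.1 to 49.223.255.254


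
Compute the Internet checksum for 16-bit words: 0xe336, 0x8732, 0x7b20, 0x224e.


Sum all words (with carry folding):
+ 0xe336 = 0xe336
+ 0x8732 = 0x6a69
+ 0x7b20 = 0xe589
+ 0x224e = 0x07d8
One's complement: ~0x07d8
Checksum = 0xf827


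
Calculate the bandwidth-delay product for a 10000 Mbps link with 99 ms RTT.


BDP = bandwidth * RTT
= 10000 Mbps * 99 ms
= 10000 * 1e6 * 99 / 1000 bits
= 990000000 bits
= 123750000 bytes
= 120849.6094 KB
BDP = 990000000 bits (123750000 bytes)


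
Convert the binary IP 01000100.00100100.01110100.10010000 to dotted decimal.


01000100 = 68
00100100 = 36
01110100 = 116
10010000 = 144
IP: 68.36.116.144


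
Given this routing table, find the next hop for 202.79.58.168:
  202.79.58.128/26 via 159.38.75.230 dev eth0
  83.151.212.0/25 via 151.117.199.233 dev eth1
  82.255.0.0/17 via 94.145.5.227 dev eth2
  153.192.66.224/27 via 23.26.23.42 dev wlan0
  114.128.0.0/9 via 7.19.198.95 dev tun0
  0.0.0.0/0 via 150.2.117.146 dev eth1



Longest prefix match for 202.79.58.168:
  /26 202.79.58.128: MATCH
  /25 83.151.212.0: no
  /17 82.255.0.0: no
  /27 153.192.66.224: no
  /9 114.128.0.0: no
  /0 0.0.0.0: MATCH
Selected: next-hop 159.38.75.230 via eth0 (matched /26)


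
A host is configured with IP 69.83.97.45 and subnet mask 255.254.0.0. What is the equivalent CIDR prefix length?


Binary: 11111111.11111110.00000000.00000000
Count leading 1s
Prefix: /15


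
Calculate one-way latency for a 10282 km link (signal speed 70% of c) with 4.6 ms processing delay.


Speed = 0.7 * 3e5 km/s = 210000 km/s
Propagation delay = 10282 / 210000 = 0.049 s = 48.9619 ms
Processing delay = 4.6 ms
Total one-way latency = 53.5619 ms


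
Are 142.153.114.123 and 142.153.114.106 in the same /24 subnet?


Mask: 255.255.255.0
142.153.114.123 AND mask = 142.153.114.0
142.153.114.106 AND mask = 142.153.114.0
Yes, same subnet (142.153.114.0)


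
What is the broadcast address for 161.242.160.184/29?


Network: 161.242.160.184/29
Host bits = 3
Set all host bits to 1:
Broadcast: 161.242.160.191


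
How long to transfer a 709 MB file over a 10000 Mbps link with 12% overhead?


Effective throughput = 10000 * (1 - 12/100) = 8800 Mbps
File size in Mb = 709 * 8 = 5672 Mb
Time = 5672 / 8800
Time = 0.6445 seconds


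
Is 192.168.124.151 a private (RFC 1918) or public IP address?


RFC 1918 private ranges:
  10.0.0.0/8 (10.0.0.0 - 10.255.255.255)
  172.16.0.0/12 (172.16.0.0 - 172.31.255.255)
  192.168.0.0/16 (192.168.0.0 - 192.168.255.255)
Private (in 192.168.0.0/16)


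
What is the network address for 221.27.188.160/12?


IP:   11011101.00011011.10111100.10100000
Mask: 11111111.11110000.00000000.00000000
AND operation:
Net:  11011101.00010000.00000000.00000000
Network: 221.16.0.0/12
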